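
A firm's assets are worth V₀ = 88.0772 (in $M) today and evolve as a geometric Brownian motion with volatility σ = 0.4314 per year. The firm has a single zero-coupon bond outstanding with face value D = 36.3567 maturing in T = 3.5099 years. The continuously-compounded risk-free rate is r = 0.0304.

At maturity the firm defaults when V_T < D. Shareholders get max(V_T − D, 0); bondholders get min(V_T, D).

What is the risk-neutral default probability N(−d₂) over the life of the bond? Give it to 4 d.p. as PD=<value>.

d₁ = [ln(V₀/D) + (r + σ²/2)T] / (σ√T)
   = [ln(88.0772/36.3567) + (0.0304 + 0.5·0.4314²)·3.5099] / (0.4314·√3.5099)
   = [0.884835 + 0.433308] / 0.808216 = 1.630929
d₂ = d₁ − σ√T = 1.630929 − 0.808216 = 0.822712
risk-neutral PD = N(−d₂) = N(-0.822712) = 0.205336

PD=0.2053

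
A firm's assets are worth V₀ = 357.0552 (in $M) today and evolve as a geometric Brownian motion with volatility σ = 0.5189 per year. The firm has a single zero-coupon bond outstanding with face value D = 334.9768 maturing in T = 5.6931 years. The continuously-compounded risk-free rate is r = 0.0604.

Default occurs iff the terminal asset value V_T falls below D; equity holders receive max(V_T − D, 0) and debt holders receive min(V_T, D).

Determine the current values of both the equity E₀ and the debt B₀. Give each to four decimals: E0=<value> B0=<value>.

E0=204.1509 B0=152.9043

d₁ = [ln(V₀/D) + (r + σ²/2)T] / (σ√T)
   = [ln(357.0552/334.9768) + (0.0604 + 0.5·0.5189²)·5.6931] / (0.5189·√5.6931)
   = [0.063829 + 1.110317] / 1.238107 = 0.948340
d₂ = d₁ − σ√T = 0.948340 − 1.238107 = -0.289766
N(d₁) = 0.828522,  N(d₂) = 0.385997,  e^(−rT) = 0.709026
E₀ = V₀·N(d₁) − D·e^(−rT)·N(d₂)
   = 357.0552·0.828522 − 334.9768·0.709026·0.385997 = 204.150857
B₀ = V₀ − E₀ = 357.0552 − 204.150857 = 152.904343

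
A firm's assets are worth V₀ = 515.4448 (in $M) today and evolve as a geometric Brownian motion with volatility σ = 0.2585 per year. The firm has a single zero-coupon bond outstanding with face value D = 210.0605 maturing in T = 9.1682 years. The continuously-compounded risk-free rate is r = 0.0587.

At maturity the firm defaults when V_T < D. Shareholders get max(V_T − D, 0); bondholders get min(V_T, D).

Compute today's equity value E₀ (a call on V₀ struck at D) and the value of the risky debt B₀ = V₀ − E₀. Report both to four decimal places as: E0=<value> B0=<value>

E0=395.2369 B0=120.2079

d₁ = [ln(V₀/D) + (r + σ²/2)T] / (σ√T)
   = [ln(515.4448/210.0605) + (0.0587 + 0.5·0.2585²)·9.1682] / (0.2585·√9.1682)
   = [0.897635 + 0.844493] / 0.782713 = 2.225755
d₂ = d₁ − σ√T = 2.225755 − 0.782713 = 1.443042
N(d₁) = 0.986985,  N(d₂) = 0.925496,  e^(−rT) = 0.583814
E₀ = V₀·N(d₁) − D·e^(−rT)·N(d₂)
   = 515.4448·0.986985 − 210.0605·0.583814·0.925496 = 395.236861
B₀ = V₀ − E₀ = 515.4448 − 395.236861 = 120.207939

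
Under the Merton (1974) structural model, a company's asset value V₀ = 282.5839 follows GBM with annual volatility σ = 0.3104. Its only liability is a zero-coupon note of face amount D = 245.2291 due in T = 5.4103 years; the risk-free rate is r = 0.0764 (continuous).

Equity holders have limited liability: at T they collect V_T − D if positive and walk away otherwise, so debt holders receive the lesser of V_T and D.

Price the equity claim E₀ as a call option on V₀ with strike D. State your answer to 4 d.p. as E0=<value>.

E0=139.2746

d₁ = [ln(V₀/D) + (r + σ²/2)T] / (σ√T)
   = [ln(282.5839/245.2291) + (0.0764 + 0.5·0.3104²)·5.4103] / (0.3104·√5.4103)
   = [0.141783 + 0.673983] / 0.721992 = 1.129882
d₂ = d₁ − σ√T = 1.129882 − 0.721992 = 0.407890
N(d₁) = 0.870737,  N(d₂) = 0.658323,  e^(−rT) = 0.661433
E₀ = V₀·N(d₁) − D·e^(−rT)·N(d₂)
   = 282.5839·0.870737 − 245.2291·0.661433·0.658323 = 139.274621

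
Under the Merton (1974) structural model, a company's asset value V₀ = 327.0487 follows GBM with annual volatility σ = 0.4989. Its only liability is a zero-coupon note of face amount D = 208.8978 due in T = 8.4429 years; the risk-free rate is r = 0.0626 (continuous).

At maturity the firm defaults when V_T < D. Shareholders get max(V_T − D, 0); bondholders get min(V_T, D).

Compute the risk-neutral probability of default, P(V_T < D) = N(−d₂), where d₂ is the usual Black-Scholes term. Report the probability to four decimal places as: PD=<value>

d₁ = [ln(V₀/D) + (r + σ²/2)T] / (σ√T)
   = [ln(327.0487/208.8978) + (0.0626 + 0.5·0.4989²)·8.4429] / (0.4989·√8.4429)
   = [0.448264 + 1.579250] / 1.449637 = 1.398635
d₂ = d₁ − σ√T = 1.398635 − 1.449637 = -0.051002
risk-neutral PD = N(−d₂) = N(0.051002) = 0.520338

PD=0.5203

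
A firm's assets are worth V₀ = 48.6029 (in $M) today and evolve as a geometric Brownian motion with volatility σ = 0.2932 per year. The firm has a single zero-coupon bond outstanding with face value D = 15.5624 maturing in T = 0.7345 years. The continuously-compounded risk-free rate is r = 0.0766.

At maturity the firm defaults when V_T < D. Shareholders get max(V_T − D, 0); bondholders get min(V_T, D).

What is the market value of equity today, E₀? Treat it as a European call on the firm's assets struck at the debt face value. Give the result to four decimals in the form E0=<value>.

d₁ = [ln(V₀/D) + (r + σ²/2)T] / (σ√T)
   = [ln(48.6029/15.5624) + (0.0766 + 0.5·0.2932²)·0.7345] / (0.2932·√0.7345)
   = [1.138825 + 0.087834] / 0.251281 = 4.881621
d₂ = d₁ − σ√T = 4.881621 − 0.251281 = 4.630340
N(d₁) = 0.999999,  N(d₂) = 0.999998,  e^(−rT) = 0.945291
E₀ = V₀·N(d₁) − D·e^(−rT)·N(d₂)
   = 48.6029·0.999999 − 15.5624·0.945291·0.999998 = 33.891908

E0=33.8919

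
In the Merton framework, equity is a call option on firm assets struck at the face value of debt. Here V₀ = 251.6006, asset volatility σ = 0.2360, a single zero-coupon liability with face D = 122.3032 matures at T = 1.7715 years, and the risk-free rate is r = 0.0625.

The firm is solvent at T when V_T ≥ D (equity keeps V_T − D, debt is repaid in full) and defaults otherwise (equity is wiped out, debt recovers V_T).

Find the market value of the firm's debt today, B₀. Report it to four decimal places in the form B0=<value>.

d₁ = [ln(V₀/D) + (r + σ²/2)T] / (σ√T)
   = [ln(251.6006/122.3032) + (0.0625 + 0.5·0.2360²)·1.7715] / (0.2360·√1.7715)
   = [0.721340 + 0.160051] / 0.314111 = 2.805990
d₂ = d₁ − σ√T = 2.805990 − 0.314111 = 2.491879
N(d₁) = 0.997492,  N(d₂) = 0.993647,  e^(−rT) = 0.895190
E₀ = V₀·N(d₁) − D·e^(−rT)·N(d₂)
   = 251.6006·0.997492 − 122.3032·0.895190·0.993647 = 142.180503
B₀ = V₀ − E₀ = 251.6006 − 142.180503 = 109.420097

B0=109.4201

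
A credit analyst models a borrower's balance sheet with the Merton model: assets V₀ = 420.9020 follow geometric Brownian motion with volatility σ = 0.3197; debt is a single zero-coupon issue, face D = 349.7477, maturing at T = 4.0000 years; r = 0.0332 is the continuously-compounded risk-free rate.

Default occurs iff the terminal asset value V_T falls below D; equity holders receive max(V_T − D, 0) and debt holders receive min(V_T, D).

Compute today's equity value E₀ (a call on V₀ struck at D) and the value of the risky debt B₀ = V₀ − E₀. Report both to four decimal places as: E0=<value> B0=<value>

E0=159.0786 B0=261.8234

d₁ = [ln(V₀/D) + (r + σ²/2)T] / (σ√T)
   = [ln(420.9020/349.7477) + (0.0332 + 0.5·0.3197²)·4.0000] / (0.3197·√4.0000)
   = [0.185188 + 0.337216] / 0.639400 = 0.817022
d₂ = d₁ − σ√T = 0.817022 − 0.639400 = 0.177622
N(d₁) = 0.793042,  N(d₂) = 0.570490,  e^(−rT) = 0.875640
E₀ = V₀·N(d₁) − D·e^(−rT)·N(d₂)
   = 420.9020·0.793042 − 349.7477·0.875640·0.570490 = 159.078613
B₀ = V₀ − E₀ = 420.9020 − 159.078613 = 261.823387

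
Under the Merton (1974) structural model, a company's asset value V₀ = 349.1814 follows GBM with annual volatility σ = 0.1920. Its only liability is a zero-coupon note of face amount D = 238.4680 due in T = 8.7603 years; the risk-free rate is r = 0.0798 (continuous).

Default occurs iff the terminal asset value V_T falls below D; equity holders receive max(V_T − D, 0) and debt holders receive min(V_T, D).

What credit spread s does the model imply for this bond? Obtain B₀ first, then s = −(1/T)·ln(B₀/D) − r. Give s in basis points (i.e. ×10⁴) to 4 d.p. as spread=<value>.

d₁ = [ln(V₀/D) + (r + σ²/2)T] / (σ√T)
   = [ln(349.1814/238.4680) + (0.0798 + 0.5·0.1920²)·8.7603] / (0.1920·√8.7603)
   = [0.381356 + 0.860542] / 0.568278 = 2.185372
d₂ = d₁ − σ√T = 2.185372 − 0.568278 = 1.617094
N(d₁) = 0.985569,  N(d₂) = 0.947071,  e^(−rT) = 0.497046
E₀ = V₀·N(d₁) − D·e^(−rT)·N(d₂)
   = 349.1814·0.985569 − 238.4680·0.497046·0.947071 = 231.886434
B₀ = V₀ − E₀ = 349.1814 − 231.886434 = 117.294966
spread = −(1/T)·ln(B₀/D) − r = −(1/8.7603)·ln(117.294966/238.4680) − 0.0798 = 0.00119532
in basis points: 0.00119532 × 10⁴ = 11.9532 bp

spread=11.9532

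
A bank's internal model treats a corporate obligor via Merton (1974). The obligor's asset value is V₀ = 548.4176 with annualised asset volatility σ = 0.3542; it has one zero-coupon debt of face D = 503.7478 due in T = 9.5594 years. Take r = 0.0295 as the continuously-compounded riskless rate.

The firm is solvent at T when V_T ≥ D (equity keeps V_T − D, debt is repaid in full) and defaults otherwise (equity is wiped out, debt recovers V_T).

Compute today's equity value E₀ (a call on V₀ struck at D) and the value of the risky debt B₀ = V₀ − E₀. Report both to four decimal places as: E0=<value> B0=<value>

E0=286.9098 B0=261.5078

d₁ = [ln(V₀/D) + (r + σ²/2)T] / (σ√T)
   = [ln(548.4176/503.7478) + (0.0295 + 0.5·0.3542²)·9.5594] / (0.3542·√9.5594)
   = [0.084961 + 0.881652] / 1.095125 = 0.882651
d₂ = d₁ − σ√T = 0.882651 − 1.095125 = -0.212475
N(d₁) = 0.811288,  N(d₂) = 0.415868,  e^(−rT) = 0.754272
E₀ = V₀·N(d₁) − D·e^(−rT)·N(d₂)
   = 548.4176·0.811288 − 503.7478·0.754272·0.415868 = 286.909825
B₀ = V₀ − E₀ = 548.4176 − 286.909825 = 261.507775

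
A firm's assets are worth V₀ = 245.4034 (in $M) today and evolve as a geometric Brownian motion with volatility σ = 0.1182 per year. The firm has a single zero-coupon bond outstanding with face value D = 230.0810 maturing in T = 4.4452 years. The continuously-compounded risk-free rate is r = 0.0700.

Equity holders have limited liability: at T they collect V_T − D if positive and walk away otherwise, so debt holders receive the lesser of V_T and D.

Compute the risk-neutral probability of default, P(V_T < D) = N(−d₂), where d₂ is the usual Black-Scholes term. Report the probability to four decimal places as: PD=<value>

PD=0.0834

d₁ = [ln(V₀/D) + (r + σ²/2)T] / (σ√T)
   = [ln(245.4034/230.0810) + (0.0700 + 0.5·0.1182²)·4.4452] / (0.1182·√4.4452)
   = [0.064472 + 0.342216] / 0.249209 = 1.631919
d₂ = d₁ − σ√T = 1.631919 − 0.249209 = 1.382711
risk-neutral PD = N(−d₂) = N(-1.382711) = 0.083377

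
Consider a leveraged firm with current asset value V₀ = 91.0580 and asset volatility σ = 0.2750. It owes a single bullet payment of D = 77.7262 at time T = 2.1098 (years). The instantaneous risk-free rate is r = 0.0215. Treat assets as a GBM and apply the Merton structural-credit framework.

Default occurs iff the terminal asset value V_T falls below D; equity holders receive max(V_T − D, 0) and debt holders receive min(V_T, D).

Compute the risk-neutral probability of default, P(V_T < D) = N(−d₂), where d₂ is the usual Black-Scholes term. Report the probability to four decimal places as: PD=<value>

d₁ = [ln(V₀/D) + (r + σ²/2)T] / (σ√T)
   = [ln(91.0580/77.7262) + (0.0215 + 0.5·0.2750²)·2.1098] / (0.2750·√2.1098)
   = [0.158304 + 0.125138] / 0.399442 = 0.709595
d₂ = d₁ − σ√T = 0.709595 − 0.399442 = 0.310153
risk-neutral PD = N(−d₂) = N(-0.310153) = 0.378222

PD=0.3782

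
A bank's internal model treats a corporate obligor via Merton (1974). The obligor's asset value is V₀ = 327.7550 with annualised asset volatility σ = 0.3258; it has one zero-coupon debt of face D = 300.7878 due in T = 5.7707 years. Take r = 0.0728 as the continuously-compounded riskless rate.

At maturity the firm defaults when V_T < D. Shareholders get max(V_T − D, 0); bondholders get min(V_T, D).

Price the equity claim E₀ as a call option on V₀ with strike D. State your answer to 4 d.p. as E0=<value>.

d₁ = [ln(V₀/D) + (r + σ²/2)T] / (σ√T)
   = [ln(327.7550/300.7878) + (0.0728 + 0.5·0.3258²)·5.7707] / (0.3258·√5.7707)
   = [0.085861 + 0.726374] / 0.782646 = 1.037807
d₂ = d₁ − σ√T = 1.037807 − 0.782646 = 0.255161
N(d₁) = 0.850320,  N(d₂) = 0.600701,  e^(−rT) = 0.656977
E₀ = V₀·N(d₁) − D·e^(−rT)·N(d₂)
   = 327.7550·0.850320 − 300.7878·0.656977·0.600701 = 159.991871

E0=159.9919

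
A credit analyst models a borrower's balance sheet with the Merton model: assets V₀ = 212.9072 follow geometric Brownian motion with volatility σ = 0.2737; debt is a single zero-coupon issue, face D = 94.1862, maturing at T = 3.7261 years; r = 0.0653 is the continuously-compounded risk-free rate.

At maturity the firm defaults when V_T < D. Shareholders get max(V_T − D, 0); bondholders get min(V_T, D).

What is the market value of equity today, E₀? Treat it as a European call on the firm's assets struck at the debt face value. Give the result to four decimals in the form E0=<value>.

E0=139.6039

d₁ = [ln(V₀/D) + (r + σ²/2)T] / (σ√T)
   = [ln(212.9072/94.1862) + (0.0653 + 0.5·0.2737²)·3.7261] / (0.2737·√3.7261)
   = [0.815583 + 0.382879] / 0.528326 = 2.268412
d₂ = d₁ − σ√T = 2.268412 − 0.528326 = 1.740086
N(d₁) = 0.988348,  N(d₂) = 0.959078,  e^(−rT) = 0.784025
E₀ = V₀·N(d₁) − D·e^(−rT)·N(d₂)
   = 212.9072·0.988348 − 94.1862·0.784025·0.959078 = 139.603911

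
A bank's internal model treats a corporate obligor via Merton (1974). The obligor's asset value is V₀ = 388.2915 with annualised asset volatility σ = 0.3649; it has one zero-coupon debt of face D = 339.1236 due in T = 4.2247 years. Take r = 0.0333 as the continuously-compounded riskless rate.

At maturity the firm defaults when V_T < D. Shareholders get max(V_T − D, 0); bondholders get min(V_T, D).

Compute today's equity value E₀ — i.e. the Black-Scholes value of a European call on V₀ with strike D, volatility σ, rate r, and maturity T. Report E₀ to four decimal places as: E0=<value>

E0=152.9889

d₁ = [ln(V₀/D) + (r + σ²/2)T] / (σ√T)
   = [ln(388.2915/339.1236) + (0.0333 + 0.5·0.3649²)·4.2247] / (0.3649·√4.2247)
   = [0.135392 + 0.421946] / 0.750018 = 0.743099
d₂ = d₁ − σ√T = 0.743099 − 0.750018 = -0.006919
N(d₁) = 0.771289,  N(d₂) = 0.497240,  e^(−rT) = 0.868765
E₀ = V₀·N(d₁) − D·e^(−rT)·N(d₂)
   = 388.2915·0.771289 − 339.1236·0.868765·0.497240 = 152.988887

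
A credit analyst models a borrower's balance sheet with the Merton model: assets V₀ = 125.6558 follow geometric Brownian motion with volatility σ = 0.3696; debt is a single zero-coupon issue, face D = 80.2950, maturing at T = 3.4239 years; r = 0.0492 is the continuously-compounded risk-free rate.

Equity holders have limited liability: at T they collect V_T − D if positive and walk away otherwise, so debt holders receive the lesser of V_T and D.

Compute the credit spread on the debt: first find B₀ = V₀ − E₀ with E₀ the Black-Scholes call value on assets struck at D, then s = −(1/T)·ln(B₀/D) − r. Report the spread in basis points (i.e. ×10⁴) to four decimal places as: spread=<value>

spread=275.4461

d₁ = [ln(V₀/D) + (r + σ²/2)T] / (σ√T)
   = [ln(125.6558/80.2950) + (0.0492 + 0.5·0.3696²)·3.4239] / (0.3696·√3.4239)
   = [0.447839 + 0.402315] / 0.683900 = 1.243098
d₂ = d₁ − σ√T = 1.243098 − 0.683900 = 0.559198
N(d₁) = 0.893084,  N(d₂) = 0.711987,  e^(−rT) = 0.844969
E₀ = V₀·N(d₁) − D·e^(−rT)·N(d₂)
   = 125.6558·0.893084 − 80.2950·0.844969·0.711987 = 63.915215
B₀ = V₀ − E₀ = 125.6558 − 63.915215 = 61.740585
spread = −(1/T)·ln(B₀/D) − r = −(1/3.4239)·ln(61.740585/80.2950) − 0.0492 = 0.02754461
in basis points: 0.02754461 × 10⁴ = 275.4461 bp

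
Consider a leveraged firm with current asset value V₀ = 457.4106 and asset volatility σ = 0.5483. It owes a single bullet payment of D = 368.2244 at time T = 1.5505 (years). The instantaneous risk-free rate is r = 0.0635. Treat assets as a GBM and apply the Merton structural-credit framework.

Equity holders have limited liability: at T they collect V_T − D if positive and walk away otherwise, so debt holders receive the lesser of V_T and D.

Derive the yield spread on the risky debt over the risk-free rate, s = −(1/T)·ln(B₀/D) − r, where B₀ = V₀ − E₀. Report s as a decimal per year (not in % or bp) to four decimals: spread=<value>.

spread=0.1147

d₁ = [ln(V₀/D) + (r + σ²/2)T] / (σ√T)
   = [ln(457.4106/368.2244) + (0.0635 + 0.5·0.5483²)·1.5505] / (0.5483·√1.5505)
   = [0.216889 + 0.331522] / 0.682738 = 0.803253
d₂ = d₁ − σ√T = 0.803253 − 0.682738 = 0.120515
N(d₁) = 0.789086,  N(d₂) = 0.547962,  e^(−rT) = 0.906235
E₀ = V₀·N(d₁) − D·e^(−rT)·N(d₂)
   = 457.4106·0.789086 − 368.2244·0.906235·0.547962 = 178.082348
B₀ = V₀ − E₀ = 457.4106 − 178.082348 = 279.328252
spread = −(1/T)·ln(B₀/D) − r = −(1/1.5505)·ln(279.328252/368.2244) − 0.0635 = 0.11470375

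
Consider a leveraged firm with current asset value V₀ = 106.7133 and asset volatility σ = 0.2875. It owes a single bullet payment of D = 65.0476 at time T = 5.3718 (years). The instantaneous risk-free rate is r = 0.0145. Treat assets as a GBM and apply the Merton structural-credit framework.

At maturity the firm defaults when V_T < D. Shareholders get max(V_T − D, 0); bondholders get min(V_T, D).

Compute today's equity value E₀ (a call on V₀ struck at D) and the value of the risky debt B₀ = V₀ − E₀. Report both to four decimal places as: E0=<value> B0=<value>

E0=52.1197 B0=54.5936

d₁ = [ln(V₀/D) + (r + σ²/2)T] / (σ√T)
   = [ln(106.7133/65.0476) + (0.0145 + 0.5·0.2875²)·5.3718] / (0.2875·√5.3718)
   = [0.495026 + 0.299898] / 0.666343 = 1.192965
d₂ = d₁ − σ√T = 1.192965 − 0.666343 = 0.526623
N(d₁) = 0.883559,  N(d₂) = 0.700772,  e^(−rT) = 0.925065
E₀ = V₀·N(d₁) − D·e^(−rT)·N(d₂)
   = 106.7133·0.883559 − 65.0476·0.925065·0.700772 = 52.119698
B₀ = V₀ − E₀ = 106.7133 − 52.119698 = 54.593602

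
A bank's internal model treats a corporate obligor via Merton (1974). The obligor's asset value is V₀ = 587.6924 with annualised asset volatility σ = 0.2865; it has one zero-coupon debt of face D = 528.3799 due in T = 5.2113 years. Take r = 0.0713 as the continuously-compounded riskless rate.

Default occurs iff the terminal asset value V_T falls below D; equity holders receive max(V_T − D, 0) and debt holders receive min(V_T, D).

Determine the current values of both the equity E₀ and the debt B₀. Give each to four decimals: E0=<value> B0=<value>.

d₁ = [ln(V₀/D) + (r + σ²/2)T] / (σ√T)
   = [ln(587.6924/528.3799) + (0.0713 + 0.5·0.2865²)·5.2113] / (0.2865·√5.2113)
   = [0.106388 + 0.585443] / 0.654030 = 1.057798
d₂ = d₁ − σ√T = 1.057798 − 0.654030 = 0.403768
N(d₁) = 0.854926,  N(d₂) = 0.656808,  e^(−rT) = 0.689654
E₀ = V₀·N(d₁) − D·e^(−rT)·N(d₂)
   = 587.6924·0.854926 − 528.3799·0.689654·0.656808 = 263.093244
B₀ = V₀ − E₀ = 587.6924 − 263.093244 = 324.599156

E0=263.0932 B0=324.5992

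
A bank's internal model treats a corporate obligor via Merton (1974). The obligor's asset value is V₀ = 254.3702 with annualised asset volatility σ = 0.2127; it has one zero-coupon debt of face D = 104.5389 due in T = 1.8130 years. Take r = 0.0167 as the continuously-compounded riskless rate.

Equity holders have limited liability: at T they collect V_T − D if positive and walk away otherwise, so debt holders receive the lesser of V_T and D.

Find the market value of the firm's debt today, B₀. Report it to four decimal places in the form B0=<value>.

B0=101.4131

d₁ = [ln(V₀/D) + (r + σ²/2)T] / (σ√T)
   = [ln(254.3702/104.5389) + (0.0167 + 0.5·0.2127²)·1.8130] / (0.2127·√1.8130)
   = [0.889231 + 0.071288] / 0.286396 = 3.353821
d₂ = d₁ − σ√T = 3.353821 − 0.286396 = 3.067426
N(d₁) = 0.999601,  N(d₂) = 0.998920,  e^(−rT) = 0.970177
E₀ = V₀·N(d₁) − D·e^(−rT)·N(d₂)
   = 254.3702·0.999601 − 104.5389·0.970177·0.998920 = 152.957118
B₀ = V₀ − E₀ = 254.3702 − 152.957118 = 101.413082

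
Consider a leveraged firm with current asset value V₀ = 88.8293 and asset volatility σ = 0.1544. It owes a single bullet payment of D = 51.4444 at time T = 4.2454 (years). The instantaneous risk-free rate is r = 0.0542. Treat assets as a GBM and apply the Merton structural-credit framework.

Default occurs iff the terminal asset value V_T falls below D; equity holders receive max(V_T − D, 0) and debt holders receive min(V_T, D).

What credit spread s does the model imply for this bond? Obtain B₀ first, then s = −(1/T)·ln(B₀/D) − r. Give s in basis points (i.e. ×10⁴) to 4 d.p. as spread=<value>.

d₁ = [ln(V₀/D) + (r + σ²/2)T] / (σ√T)
   = [ln(88.8293/51.4444) + (0.0542 + 0.5·0.1544²)·4.2454] / (0.1544·√4.2454)
   = [0.546215 + 0.280704] / 0.318131 = 2.599301
d₂ = d₁ − σ√T = 2.599301 − 0.318131 = 2.281170
N(d₁) = 0.995329,  N(d₂) = 0.988731,  e^(−rT) = 0.794454
E₀ = V₀·N(d₁) − D·e^(−rT)·N(d₂)
   = 88.8293·0.995329 − 51.4444·0.794454·0.988731 = 48.004791
B₀ = V₀ − E₀ = 88.8293 − 48.004791 = 40.824509
spread = −(1/T)·ln(B₀/D) − r = −(1/4.2454)·ln(40.824509/51.4444) − 0.0542 = 0.00026342
in basis points: 0.00026342 × 10⁴ = 2.6342 bp

spread=2.6342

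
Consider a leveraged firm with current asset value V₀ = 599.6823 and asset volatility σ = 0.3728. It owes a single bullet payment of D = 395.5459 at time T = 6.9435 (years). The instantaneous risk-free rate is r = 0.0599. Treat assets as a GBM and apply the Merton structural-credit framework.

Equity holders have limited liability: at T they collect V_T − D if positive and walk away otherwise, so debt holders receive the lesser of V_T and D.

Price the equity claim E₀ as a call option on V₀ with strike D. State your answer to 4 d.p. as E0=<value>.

d₁ = [ln(V₀/D) + (r + σ²/2)T] / (σ√T)
   = [ln(599.6823/395.5459) + (0.0599 + 0.5·0.3728²)·6.9435] / (0.3728·√6.9435)
   = [0.416133 + 0.898419] / 0.982347 = 1.338174
d₂ = d₁ − σ√T = 1.338174 − 0.982347 = 0.355827
N(d₁) = 0.909580,  N(d₂) = 0.639015,  e^(−rT) = 0.659736
E₀ = V₀·N(d₁) − D·e^(−rT)·N(d₂)
   = 599.6823·0.909580 − 395.5459·0.659736·0.639015 = 378.704476

E0=378.7045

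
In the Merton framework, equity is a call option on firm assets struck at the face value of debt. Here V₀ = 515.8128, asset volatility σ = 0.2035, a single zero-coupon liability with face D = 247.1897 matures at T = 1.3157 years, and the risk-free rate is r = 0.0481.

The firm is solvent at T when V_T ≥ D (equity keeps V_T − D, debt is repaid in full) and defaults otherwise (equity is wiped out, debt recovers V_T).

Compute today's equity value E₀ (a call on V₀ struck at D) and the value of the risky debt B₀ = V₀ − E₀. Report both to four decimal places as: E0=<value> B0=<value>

E0=283.7882 B0=232.0246

d₁ = [ln(V₀/D) + (r + σ²/2)T] / (σ√T)
   = [ln(515.8128/247.1897) + (0.0481 + 0.5·0.2035²)·1.3157] / (0.2035·√1.3157)
   = [0.735588 + 0.090528] / 0.233423 = 3.539144
d₂ = d₁ − σ√T = 3.539144 − 0.233423 = 3.305721
N(d₁) = 0.999799,  N(d₂) = 0.999526,  e^(−rT) = 0.938676
E₀ = V₀·N(d₁) − D·e^(−rT)·N(d₂)
   = 515.8128·0.999799 − 247.1897·0.938676·0.999526 = 283.788196
B₀ = V₀ − E₀ = 515.8128 − 283.788196 = 232.024604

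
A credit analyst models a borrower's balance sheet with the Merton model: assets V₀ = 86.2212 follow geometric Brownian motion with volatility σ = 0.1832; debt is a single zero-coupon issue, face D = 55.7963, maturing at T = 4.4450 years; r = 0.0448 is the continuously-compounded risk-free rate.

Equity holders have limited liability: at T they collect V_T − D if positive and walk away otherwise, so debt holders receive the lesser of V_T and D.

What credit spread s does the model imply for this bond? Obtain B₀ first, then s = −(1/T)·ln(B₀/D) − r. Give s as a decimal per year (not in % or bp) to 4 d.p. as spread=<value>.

d₁ = [ln(V₀/D) + (r + σ²/2)T] / (σ√T)
   = [ln(86.2212/55.7963) + (0.0448 + 0.5·0.1832²)·4.4450] / (0.1832·√4.4450)
   = [0.435209 + 0.273728] / 0.386244 = 1.835465
d₂ = d₁ − σ√T = 1.835465 − 0.386244 = 1.449221
N(d₁) = 0.966782,  N(d₂) = 0.926362,  e^(−rT) = 0.819438
E₀ = V₀·N(d₁) − D·e^(−rT)·N(d₂)
   = 86.2212·0.966782 − 55.7963·0.819438·0.926362 = 41.002280
B₀ = V₀ − E₀ = 86.2212 − 41.002280 = 45.218920
spread = −(1/T)·ln(B₀/D) − r = −(1/4.4450)·ln(45.218920/55.7963) − 0.0448 = 0.00248728

spread=0.0025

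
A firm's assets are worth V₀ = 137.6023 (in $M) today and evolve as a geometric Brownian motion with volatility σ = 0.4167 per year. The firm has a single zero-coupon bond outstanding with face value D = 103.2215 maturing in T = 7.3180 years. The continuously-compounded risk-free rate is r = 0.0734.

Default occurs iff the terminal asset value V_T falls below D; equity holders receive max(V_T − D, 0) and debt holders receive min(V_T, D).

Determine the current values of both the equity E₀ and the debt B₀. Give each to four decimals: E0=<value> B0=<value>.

d₁ = [ln(V₀/D) + (r + σ²/2)T] / (σ√T)
   = [ln(137.6023/103.2215) + (0.0734 + 0.5·0.4167²)·7.3180] / (0.4167·√7.3180)
   = [0.287490 + 1.172486] / 1.127249 = 1.295168
d₂ = d₁ − σ√T = 1.295168 − 1.127249 = 0.167919
N(d₁) = 0.902369,  N(d₂) = 0.566677,  e^(−rT) = 0.584417
E₀ = V₀·N(d₁) − D·e^(−rT)·N(d₂)
   = 137.6023·0.902369 − 103.2215·0.584417·0.566677 = 89.983625
B₀ = V₀ − E₀ = 137.6023 − 89.983625 = 47.618675

E0=89.9836 B0=47.6187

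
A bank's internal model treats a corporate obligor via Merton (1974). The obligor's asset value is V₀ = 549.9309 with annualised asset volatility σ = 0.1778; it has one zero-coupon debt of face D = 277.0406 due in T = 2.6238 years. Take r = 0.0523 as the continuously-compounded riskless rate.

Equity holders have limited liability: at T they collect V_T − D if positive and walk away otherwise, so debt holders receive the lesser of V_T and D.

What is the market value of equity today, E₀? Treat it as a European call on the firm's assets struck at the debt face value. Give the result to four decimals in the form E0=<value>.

E0=308.4793

d₁ = [ln(V₀/D) + (r + σ²/2)T] / (σ√T)
   = [ln(549.9309/277.0406) + (0.0523 + 0.5·0.1778²)·2.6238] / (0.1778·√2.6238)
   = [0.685629 + 0.178698] / 0.288003 = 3.001101
d₂ = d₁ − σ√T = 3.001101 − 0.288003 = 2.713098
N(d₁) = 0.998655,  N(d₂) = 0.996667,  e^(−rT) = 0.871774
E₀ = V₀·N(d₁) − D·e^(−rT)·N(d₂)
   = 549.9309·0.998655 − 277.0406·0.871774·0.996667 = 308.479303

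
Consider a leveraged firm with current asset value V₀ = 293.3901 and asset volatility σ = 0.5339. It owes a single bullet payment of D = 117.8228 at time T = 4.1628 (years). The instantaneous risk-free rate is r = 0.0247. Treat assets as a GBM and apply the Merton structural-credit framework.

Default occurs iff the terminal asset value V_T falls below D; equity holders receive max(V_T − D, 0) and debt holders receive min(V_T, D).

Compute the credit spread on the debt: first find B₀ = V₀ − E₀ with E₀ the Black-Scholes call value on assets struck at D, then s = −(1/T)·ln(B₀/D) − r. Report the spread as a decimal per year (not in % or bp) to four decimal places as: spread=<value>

spread=0.0409

d₁ = [ln(V₀/D) + (r + σ²/2)T] / (σ√T)
   = [ln(293.3901/117.8228) + (0.0247 + 0.5·0.5339²)·4.1628] / (0.5339·√4.1628)
   = [0.912321 + 0.696123] / 1.089313 = 1.476567
d₂ = d₁ − σ√T = 1.476567 − 1.089313 = 0.387254
N(d₁) = 0.930104,  N(d₂) = 0.650716,  e^(−rT) = 0.902288
E₀ = V₀·N(d₁) − D·e^(−rT)·N(d₂)
   = 293.3901·0.930104 − 117.8228·0.902288·0.650716 = 203.705646
B₀ = V₀ − E₀ = 293.3901 − 203.705646 = 89.684454
spread = −(1/T)·ln(B₀/D) − r = −(1/4.1628)·ln(89.684454/117.8228) − 0.0247 = 0.04085308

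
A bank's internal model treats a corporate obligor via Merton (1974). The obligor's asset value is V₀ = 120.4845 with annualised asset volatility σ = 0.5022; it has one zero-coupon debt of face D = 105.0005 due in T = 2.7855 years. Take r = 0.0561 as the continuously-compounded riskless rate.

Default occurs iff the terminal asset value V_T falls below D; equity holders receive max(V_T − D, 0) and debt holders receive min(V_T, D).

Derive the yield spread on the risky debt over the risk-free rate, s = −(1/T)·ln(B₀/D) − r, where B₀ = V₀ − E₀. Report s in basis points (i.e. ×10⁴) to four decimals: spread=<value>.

spread=943.7167

d₁ = [ln(V₀/D) + (r + σ²/2)T] / (σ√T)
   = [ln(120.4845/105.0005) + (0.0561 + 0.5·0.5022²)·2.7855] / (0.5022·√2.7855)
   = [0.137556 + 0.507525] / 0.838163 = 0.769637
d₂ = d₁ − σ√T = 0.769637 − 0.838163 = -0.068526
N(d₁) = 0.779242,  N(d₂) = 0.472684,  e^(−rT) = 0.855331
E₀ = V₀·N(d₁) − D·e^(−rT)·N(d₂)
   = 120.4845·0.779242 − 105.0005·0.855331·0.472684 = 51.434818
B₀ = V₀ − E₀ = 120.4845 − 51.434818 = 69.049682
spread = −(1/T)·ln(B₀/D) − r = −(1/2.7855)·ln(69.049682/105.0005) − 0.0561 = 0.09437167
in basis points: 0.09437167 × 10⁴ = 943.7167 bp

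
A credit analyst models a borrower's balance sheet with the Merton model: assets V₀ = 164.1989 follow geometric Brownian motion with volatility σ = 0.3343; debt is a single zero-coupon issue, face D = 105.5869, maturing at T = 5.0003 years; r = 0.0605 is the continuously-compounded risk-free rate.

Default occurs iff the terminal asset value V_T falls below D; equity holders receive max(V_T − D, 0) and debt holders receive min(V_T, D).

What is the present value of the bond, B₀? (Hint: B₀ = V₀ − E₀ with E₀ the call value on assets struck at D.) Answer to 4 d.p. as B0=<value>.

B0=71.2189

d₁ = [ln(V₀/D) + (r + σ²/2)T] / (σ√T)
   = [ln(164.1989/105.5869) + (0.0605 + 0.5·0.3343²)·5.0003] / (0.3343·√5.0003)
   = [0.441544 + 0.581926] / 0.747540 = 1.369118
d₂ = d₁ − σ√T = 1.369118 − 0.747540 = 0.621578
N(d₁) = 0.914519,  N(d₂) = 0.732890,  e^(−rT) = 0.738955
E₀ = V₀·N(d₁) − D·e^(−rT)·N(d₂)
   = 164.1989·0.914519 − 105.5869·0.738955·0.732890 = 92.979965
B₀ = V₀ − E₀ = 164.1989 − 92.979965 = 71.218935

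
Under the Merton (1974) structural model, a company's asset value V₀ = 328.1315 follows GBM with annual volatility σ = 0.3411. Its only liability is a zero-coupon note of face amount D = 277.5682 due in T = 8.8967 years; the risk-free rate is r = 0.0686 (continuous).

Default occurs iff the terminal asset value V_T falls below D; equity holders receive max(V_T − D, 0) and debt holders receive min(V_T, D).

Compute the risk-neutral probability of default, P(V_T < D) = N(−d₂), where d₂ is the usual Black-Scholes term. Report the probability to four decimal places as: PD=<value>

PD=0.3991

d₁ = [ln(V₀/D) + (r + σ²/2)T] / (σ√T)
   = [ln(328.1315/277.5682) + (0.0686 + 0.5·0.3411²)·8.8967] / (0.3411·√8.8967)
   = [0.167348 + 1.127876] / 1.017410 = 1.273059
d₂ = d₁ − σ√T = 1.273059 − 1.017410 = 0.255648
risk-neutral PD = N(−d₂) = N(-0.255648) = 0.399111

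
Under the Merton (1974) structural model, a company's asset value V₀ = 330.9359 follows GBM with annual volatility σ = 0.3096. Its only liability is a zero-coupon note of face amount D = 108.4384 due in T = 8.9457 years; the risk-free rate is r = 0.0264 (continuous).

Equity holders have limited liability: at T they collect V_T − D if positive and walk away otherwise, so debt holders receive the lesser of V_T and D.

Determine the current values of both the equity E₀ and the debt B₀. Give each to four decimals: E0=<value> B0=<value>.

d₁ = [ln(V₀/D) + (r + σ²/2)T] / (σ√T)
   = [ln(330.9359/108.4384) + (0.0264 + 0.5·0.3096²)·8.9457] / (0.3096·√8.9457)
   = [1.115742 + 0.664899] / 0.925994 = 1.922951
d₂ = d₁ − σ√T = 1.922951 − 0.925994 = 0.996958
N(d₁) = 0.972757,  N(d₂) = 0.840607,  e^(−rT) = 0.789649
E₀ = V₀·N(d₁) − D·e^(−rT)·N(d₂)
   = 330.9359·0.972757 − 108.4384·0.789649·0.840607 = 249.940406
B₀ = V₀ − E₀ = 330.9359 − 249.940406 = 80.995494

E0=249.9404 B0=80.9955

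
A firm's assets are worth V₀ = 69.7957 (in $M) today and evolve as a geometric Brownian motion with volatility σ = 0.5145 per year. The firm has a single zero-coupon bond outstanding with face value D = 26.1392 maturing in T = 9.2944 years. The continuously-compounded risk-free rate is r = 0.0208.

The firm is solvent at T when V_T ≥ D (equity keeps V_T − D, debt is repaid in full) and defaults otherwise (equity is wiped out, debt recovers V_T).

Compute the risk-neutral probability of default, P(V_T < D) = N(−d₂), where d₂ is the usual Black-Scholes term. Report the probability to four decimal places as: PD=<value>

PD=0.5139

d₁ = [ln(V₀/D) + (r + σ²/2)T] / (σ√T)
   = [ln(69.7957/26.1392) + (0.0208 + 0.5·0.5145²)·9.2944] / (0.5145·√9.2944)
   = [0.982136 + 1.423485] / 1.568542 = 1.533667
d₂ = d₁ − σ√T = 1.533667 − 1.568542 = -0.034874
risk-neutral PD = N(−d₂) = N(0.034874) = 0.513910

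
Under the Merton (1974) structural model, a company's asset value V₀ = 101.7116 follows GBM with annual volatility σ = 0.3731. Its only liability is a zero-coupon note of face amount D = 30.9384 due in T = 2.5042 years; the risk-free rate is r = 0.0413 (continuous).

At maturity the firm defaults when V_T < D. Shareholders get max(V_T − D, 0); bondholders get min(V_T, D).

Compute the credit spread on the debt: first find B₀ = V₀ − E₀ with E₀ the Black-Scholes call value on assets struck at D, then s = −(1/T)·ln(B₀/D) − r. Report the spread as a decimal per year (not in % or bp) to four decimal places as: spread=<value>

spread=0.0022

d₁ = [ln(V₀/D) + (r + σ²/2)T] / (σ√T)
   = [ln(101.7116/30.9384) + (0.0413 + 0.5·0.3731²)·2.5042] / (0.3731·√2.5042)
   = [1.190143 + 0.277720] / 0.590418 = 2.486142
d₂ = d₁ − σ√T = 2.486142 − 0.590418 = 1.895724
N(d₁) = 0.993543,  N(d₂) = 0.971002,  e^(−rT) = 0.901745
E₀ = V₀·N(d₁) − D·e^(−rT)·N(d₂)
   = 101.7116·0.993543 − 30.9384·0.901745·0.971002 = 73.965328
B₀ = V₀ − E₀ = 101.7116 − 73.965328 = 27.746272
spread = −(1/T)·ln(B₀/D) − r = −(1/2.5042)·ln(27.746272/30.9384) − 0.0413 = 0.00218560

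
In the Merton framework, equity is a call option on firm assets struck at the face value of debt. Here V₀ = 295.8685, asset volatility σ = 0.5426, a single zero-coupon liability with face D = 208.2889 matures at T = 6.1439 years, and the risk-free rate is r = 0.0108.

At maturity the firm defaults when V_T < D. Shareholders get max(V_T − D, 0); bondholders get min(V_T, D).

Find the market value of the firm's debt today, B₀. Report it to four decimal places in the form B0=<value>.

d₁ = [ln(V₀/D) + (r + σ²/2)T] / (σ√T)
   = [ln(295.8685/208.2889) + (0.0108 + 0.5·0.5426²)·6.1439] / (0.5426·√6.1439)
   = [0.350989 + 0.970782] / 1.344937 = 0.982775
d₂ = d₁ − σ√T = 0.982775 − 1.344937 = -0.362161
N(d₁) = 0.837141,  N(d₂) = 0.358616,  e^(−rT) = 0.935799
E₀ = V₀·N(d₁) − D·e^(−rT)·N(d₂)
   = 295.8685·0.837141 − 208.2889·0.935799·0.358616 = 177.783482
B₀ = V₀ − E₀ = 295.8685 − 177.783482 = 118.085018

B0=118.0850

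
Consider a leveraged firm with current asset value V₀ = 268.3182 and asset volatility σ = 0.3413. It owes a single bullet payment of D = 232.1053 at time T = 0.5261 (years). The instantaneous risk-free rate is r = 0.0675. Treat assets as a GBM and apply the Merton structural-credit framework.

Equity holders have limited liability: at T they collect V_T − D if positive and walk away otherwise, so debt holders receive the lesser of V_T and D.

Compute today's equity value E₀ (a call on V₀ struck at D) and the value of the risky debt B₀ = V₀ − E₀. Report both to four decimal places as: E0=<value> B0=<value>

d₁ = [ln(V₀/D) + (r + σ²/2)T] / (σ√T)
   = [ln(268.3182/232.1053) + (0.0675 + 0.5·0.3413²)·0.5261] / (0.3413·√0.5261)
   = [0.144982 + 0.066153] / 0.247554 = 0.852887
d₂ = d₁ − σ√T = 0.852887 − 0.247554 = 0.605332
N(d₁) = 0.803139,  N(d₂) = 0.727521,  e^(−rT) = 0.965111
E₀ = V₀·N(d₁) − D·e^(−rT)·N(d₂)
   = 268.3182·0.803139 − 232.1053·0.965111·0.727521 = 52.526670
B₀ = V₀ − E₀ = 268.3182 − 52.526670 = 215.791530

E0=52.5267 B0=215.7915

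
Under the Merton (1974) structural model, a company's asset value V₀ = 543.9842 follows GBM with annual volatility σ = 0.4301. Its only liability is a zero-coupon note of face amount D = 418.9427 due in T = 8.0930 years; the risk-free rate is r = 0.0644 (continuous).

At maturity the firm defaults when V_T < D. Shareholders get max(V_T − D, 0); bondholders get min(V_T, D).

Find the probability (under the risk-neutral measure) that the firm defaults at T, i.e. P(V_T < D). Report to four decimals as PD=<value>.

PD=0.4890

d₁ = [ln(V₀/D) + (r + σ²/2)T] / (σ√T)
   = [ln(543.9842/418.9427) + (0.0644 + 0.5·0.4301²)·8.0930] / (0.4301·√8.0930)
   = [0.261186 + 1.269735] / 1.223557 = 1.251205
d₂ = d₁ − σ√T = 1.251205 − 1.223557 = 0.027648
risk-neutral PD = N(−d₂) = N(-0.027648) = 0.488971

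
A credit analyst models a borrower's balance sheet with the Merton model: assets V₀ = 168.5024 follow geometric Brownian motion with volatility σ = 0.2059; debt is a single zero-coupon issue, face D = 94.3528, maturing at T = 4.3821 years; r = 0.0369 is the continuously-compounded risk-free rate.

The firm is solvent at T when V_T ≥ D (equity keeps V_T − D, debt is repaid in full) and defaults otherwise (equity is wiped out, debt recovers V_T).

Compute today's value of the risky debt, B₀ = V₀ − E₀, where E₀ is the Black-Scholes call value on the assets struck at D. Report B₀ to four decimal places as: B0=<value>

B0=79.4090

d₁ = [ln(V₀/D) + (r + σ²/2)T] / (σ√T)
   = [ln(168.5024/94.3528) + (0.0369 + 0.5·0.2059²)·4.3821] / (0.2059·√4.3821)
   = [0.579909 + 0.254589] / 0.431020 = 1.936099
d₂ = d₁ − σ√T = 1.936099 − 0.431020 = 1.505079
N(d₁) = 0.973572,  N(d₂) = 0.933848,  e^(−rT) = 0.850697
E₀ = V₀·N(d₁) − D·e^(−rT)·N(d₂)
   = 168.5024·0.973572 − 94.3528·0.850697·0.933848 = 89.093351
B₀ = V₀ − E₀ = 168.5024 − 89.093351 = 79.409049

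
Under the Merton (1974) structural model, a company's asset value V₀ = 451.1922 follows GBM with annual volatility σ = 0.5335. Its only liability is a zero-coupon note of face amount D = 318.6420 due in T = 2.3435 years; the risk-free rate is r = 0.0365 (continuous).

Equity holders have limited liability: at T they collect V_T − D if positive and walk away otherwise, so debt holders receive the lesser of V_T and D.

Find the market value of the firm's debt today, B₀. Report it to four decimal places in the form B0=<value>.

d₁ = [ln(V₀/D) + (r + σ²/2)T] / (σ√T)
   = [ln(451.1922/318.6420) + (0.0365 + 0.5·0.5335²)·2.3435] / (0.5335·√2.3435)
   = [0.347825 + 0.419044] / 0.816708 = 0.938976
d₂ = d₁ − σ√T = 0.938976 − 0.816708 = 0.122267
N(d₁) = 0.826128,  N(d₂) = 0.548656,  e^(−rT) = 0.918018
E₀ = V₀·N(d₁) − D·e^(−rT)·N(d₂)
   = 451.1922·0.826128 − 318.6420·0.918018·0.548656 = 212.250121
B₀ = V₀ − E₀ = 451.1922 − 212.250121 = 238.942079

B0=238.9421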